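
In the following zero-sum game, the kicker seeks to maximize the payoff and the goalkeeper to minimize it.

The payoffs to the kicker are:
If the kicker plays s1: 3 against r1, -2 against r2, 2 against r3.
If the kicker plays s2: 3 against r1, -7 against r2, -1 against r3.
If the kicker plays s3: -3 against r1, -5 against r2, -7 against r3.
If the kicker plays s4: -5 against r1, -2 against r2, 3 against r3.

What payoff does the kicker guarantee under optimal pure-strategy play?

Row minima: -2, -7, -7, -5 → the kicker's maximin is -2.
Column maxima: 3, -2, 3 → the goalkeeper's minimax is -2.
They coincide at (s1, r2), so the value is -2.

-2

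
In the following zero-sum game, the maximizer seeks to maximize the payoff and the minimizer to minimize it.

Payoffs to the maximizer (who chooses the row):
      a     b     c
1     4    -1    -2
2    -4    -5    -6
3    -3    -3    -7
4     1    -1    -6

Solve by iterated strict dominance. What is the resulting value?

-2

Column a is strictly dominated by c for the minimizer (-2<4, -6<-4, -7<-3, -6<1); eliminate a.
Column b is strictly dominated by c for the minimizer (-2<-1, -6<-5, -7<-3, -6<-1); eliminate b.
Row 4 is strictly dominated by row 1 (-2>-6); eliminate 4.
Row 3 is strictly dominated by row 1 (-2>-7); eliminate 3.
Row 2 is strictly dominated by row 1 (-2>-6); eliminate 2.
Only (1, c) remains, with payoff -2.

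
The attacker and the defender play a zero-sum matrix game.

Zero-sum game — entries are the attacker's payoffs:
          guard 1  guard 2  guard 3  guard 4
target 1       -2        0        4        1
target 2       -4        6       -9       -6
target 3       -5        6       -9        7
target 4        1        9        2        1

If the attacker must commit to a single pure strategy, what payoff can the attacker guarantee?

1

The worst-case payoff for each row is target 1: -2, target 2: -9, target 3: -9, target 4: 1.
The best of these is 1.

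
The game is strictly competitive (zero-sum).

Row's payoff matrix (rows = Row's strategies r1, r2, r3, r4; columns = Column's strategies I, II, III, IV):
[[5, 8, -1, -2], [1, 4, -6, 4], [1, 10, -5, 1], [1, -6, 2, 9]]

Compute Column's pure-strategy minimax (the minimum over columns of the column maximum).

2

The worst case (largest entry) in each column is I: 5, II: 10, III: 2, IV: 9.
The best (smallest) of these is 2.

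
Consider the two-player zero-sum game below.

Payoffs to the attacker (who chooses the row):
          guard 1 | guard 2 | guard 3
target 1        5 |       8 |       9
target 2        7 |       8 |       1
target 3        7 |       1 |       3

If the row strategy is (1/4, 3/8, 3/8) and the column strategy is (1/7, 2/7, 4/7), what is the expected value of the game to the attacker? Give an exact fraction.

Against (1/7, 2/7, 4/7), each row's expected payoff is target 1: 57/7; target 2: 27/7; target 3: 3.
Taking the (1/4, 3/8, 3/8)-weighted average: (1/4)·(57/7) + (3/8)·(27/7) + (3/8)·(3) = 129/28.

129/28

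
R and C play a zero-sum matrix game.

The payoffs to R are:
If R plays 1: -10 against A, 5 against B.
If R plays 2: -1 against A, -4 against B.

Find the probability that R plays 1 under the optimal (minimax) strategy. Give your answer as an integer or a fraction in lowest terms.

1/6

Row minima are -10 and -4, so R's maximin is -4; column maxima are -1 and 5, so C's minimax is -1. These differ, so the equilibrium is in mixed strategies.
Let R play 1 with probability p. C is indifferent when −10p − (1−p) = 5p − 4(1−p), giving p = 1/6.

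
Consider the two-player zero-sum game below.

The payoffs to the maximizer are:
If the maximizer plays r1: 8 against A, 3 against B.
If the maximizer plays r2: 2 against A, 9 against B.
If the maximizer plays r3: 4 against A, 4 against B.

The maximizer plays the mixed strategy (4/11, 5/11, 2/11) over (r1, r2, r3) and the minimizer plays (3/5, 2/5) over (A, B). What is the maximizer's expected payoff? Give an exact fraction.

Against (3/5, 2/5), each row's expected payoff is r1: 6; r2: 24/5; r3: 4.
Taking the (4/11, 5/11, 2/11)-weighted average: (4/11)·(6) + (5/11)·(24/5) + (2/11)·(4) = 56/11.

56/11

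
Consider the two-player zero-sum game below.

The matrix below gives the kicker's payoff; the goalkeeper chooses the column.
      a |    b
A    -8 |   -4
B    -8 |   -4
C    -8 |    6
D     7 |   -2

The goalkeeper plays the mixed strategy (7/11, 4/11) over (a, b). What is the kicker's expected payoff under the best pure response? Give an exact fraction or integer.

41/11

A: (-8)·(7/11) + (-4)·(4/11) = -72/11.
B: (-8)·(7/11) + (-4)·(4/11) = -72/11.
C: (-8)·(7/11) + (6)·(4/11) = -32/11.
D: (7)·(7/11) + (-2)·(4/11) = 41/11.
The best pure response is D with expected payoff 41/11.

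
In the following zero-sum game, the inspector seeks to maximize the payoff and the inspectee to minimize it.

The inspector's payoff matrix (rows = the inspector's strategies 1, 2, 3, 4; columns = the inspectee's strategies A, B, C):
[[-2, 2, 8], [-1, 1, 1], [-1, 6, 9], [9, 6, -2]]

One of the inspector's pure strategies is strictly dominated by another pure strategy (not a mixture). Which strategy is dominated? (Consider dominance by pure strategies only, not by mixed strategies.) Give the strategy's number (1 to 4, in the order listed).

Compare 1 with 3: -1 > -2, 6 > 2, 9 > 8.
So 3 strictly dominates 1 for the inspector; 1 is strictly dominated.

1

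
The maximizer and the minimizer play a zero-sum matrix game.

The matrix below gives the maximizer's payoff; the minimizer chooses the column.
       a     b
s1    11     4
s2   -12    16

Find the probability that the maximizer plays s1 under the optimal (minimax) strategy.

4/5

Row minima are 4 and -12, so the maximizer's maximin is 4; column maxima are 11 and 16, so the minimizer's minimax is 11. These differ, so the equilibrium is in mixed strategies.
Let the maximizer play s1 with probability p. The minimizer is indifferent when 11p − 12(1−p) = 4p + 16(1−p), giving p = 4/5.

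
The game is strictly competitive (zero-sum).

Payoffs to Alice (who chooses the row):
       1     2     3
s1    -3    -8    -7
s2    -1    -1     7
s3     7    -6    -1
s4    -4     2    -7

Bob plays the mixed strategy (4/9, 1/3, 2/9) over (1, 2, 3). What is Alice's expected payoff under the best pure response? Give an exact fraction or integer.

8/9

s1: (-3)·(4/9) + (-8)·(1/3) + (-7)·(2/9) = -50/9.
s2: (-1)·(4/9) + (-1)·(1/3) + (7)·(2/9) = 7/9.
s3: (7)·(4/9) + (-6)·(1/3) + (-1)·(2/9) = 8/9.
s4: (-4)·(4/9) + (2)·(1/3) + (-7)·(2/9) = -8/3.
The best pure response is s3 with expected payoff 8/9.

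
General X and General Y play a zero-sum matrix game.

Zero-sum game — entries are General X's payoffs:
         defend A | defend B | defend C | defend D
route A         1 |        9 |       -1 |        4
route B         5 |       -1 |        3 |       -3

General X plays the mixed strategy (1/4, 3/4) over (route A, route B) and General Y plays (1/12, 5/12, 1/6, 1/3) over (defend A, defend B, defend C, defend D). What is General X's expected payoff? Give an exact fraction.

Against (1/12, 5/12, 1/6, 1/3), each row's expected payoff is route A: 5; route B: -1/2.
Taking the (1/4, 3/4)-weighted average: (1/4)·(5) + (3/4)·(-1/2) = 7/8.

7/8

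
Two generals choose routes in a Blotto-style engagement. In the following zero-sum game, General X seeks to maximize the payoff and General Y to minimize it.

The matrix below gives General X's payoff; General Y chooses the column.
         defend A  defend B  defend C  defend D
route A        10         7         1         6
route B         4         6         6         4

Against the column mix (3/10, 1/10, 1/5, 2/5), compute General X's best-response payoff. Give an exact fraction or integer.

63/10

route A: (10)·(3/10) + (7)·(1/10) + (1)·(1/5) + (6)·(2/5) = 63/10.
route B: (4)·(3/10) + (6)·(1/10) + (6)·(1/5) + (4)·(2/5) = 23/5.
The best pure response is route A with expected payoff 63/10.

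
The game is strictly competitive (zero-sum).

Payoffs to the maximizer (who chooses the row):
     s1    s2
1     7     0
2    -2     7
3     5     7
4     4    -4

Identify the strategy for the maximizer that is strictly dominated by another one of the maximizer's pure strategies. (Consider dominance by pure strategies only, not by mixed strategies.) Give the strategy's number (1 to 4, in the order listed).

Compare 4 with 1: 7 > 4, 0 > -4.
So 1 strictly dominates 4 for the maximizer; 4 is strictly dominated.

4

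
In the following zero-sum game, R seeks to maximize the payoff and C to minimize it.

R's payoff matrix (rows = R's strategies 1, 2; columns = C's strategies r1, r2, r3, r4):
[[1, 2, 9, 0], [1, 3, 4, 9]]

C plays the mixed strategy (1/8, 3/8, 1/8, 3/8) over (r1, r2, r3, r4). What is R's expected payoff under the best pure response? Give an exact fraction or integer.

1: (1)·(1/8) + (2)·(3/8) + (9)·(1/8) + (0)·(3/8) = 2.
2: (1)·(1/8) + (3)·(3/8) + (4)·(1/8) + (9)·(3/8) = 41/8.
The best pure response is 2 with expected payoff 41/8.

41/8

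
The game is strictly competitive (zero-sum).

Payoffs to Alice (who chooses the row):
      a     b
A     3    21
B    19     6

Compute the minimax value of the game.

Row minima are 3 and 6, so Alice's maximin is 6; column maxima are 19 and 21, so Bob's minimax is 19. These differ, so the equilibrium is in mixed strategies.
Let Alice play A with probability p. Bob is indifferent when 3p + 19(1−p) = 21p + 6(1−p), giving p = 13/31.
Let Bob play a with probability q. Alice is indifferent when 3q + 21(1−q) = 19q + 6(1−q), giving q = 15/31.
The value is 3·(15/31) + (21)·(16/31) = 381/31.

381/31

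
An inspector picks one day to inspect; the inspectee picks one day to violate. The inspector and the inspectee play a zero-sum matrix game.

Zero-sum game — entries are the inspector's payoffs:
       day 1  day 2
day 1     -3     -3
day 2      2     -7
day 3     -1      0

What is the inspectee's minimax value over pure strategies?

The worst case (largest entry) in each column is day 1: 2, day 2: 0.
The best (smallest) of these is 0.

0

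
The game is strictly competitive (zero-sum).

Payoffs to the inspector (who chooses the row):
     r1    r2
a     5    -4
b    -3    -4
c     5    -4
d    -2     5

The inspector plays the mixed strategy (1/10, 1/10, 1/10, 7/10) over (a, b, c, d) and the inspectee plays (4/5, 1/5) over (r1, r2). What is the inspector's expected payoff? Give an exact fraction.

-1/10

Against (4/5, 1/5), each row's expected payoff is a: 16/5; b: -16/5; c: 16/5; d: -3/5.
Taking the (1/10, 1/10, 1/10, 7/10)-weighted average: (1/10)·(16/5) + (1/10)·(-16/5) + (1/10)·(16/5) + (7/10)·(-3/5) = -1/10.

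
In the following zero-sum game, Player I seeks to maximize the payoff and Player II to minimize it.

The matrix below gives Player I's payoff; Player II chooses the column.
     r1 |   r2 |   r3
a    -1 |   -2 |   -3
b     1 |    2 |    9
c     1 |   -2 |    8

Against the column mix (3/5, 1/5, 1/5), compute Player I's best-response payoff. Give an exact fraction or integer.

14/5

a: (-1)·(3/5) + (-2)·(1/5) + (-3)·(1/5) = -8/5.
b: (1)·(3/5) + (2)·(1/5) + (9)·(1/5) = 14/5.
c: (1)·(3/5) + (-2)·(1/5) + (8)·(1/5) = 9/5.
The best pure response is b with expected payoff 14/5.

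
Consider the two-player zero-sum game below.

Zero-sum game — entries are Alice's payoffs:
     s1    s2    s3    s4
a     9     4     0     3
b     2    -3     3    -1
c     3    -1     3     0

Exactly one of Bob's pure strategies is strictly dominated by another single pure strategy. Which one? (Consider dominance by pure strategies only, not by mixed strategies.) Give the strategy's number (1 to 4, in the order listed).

Bob prefers columns that give Alice less. Compare s1 with s2: 4 < 9, -3 < 2, -1 < 3.
So s2 strictly dominates s1 for Bob; s1 is strictly dominated.

1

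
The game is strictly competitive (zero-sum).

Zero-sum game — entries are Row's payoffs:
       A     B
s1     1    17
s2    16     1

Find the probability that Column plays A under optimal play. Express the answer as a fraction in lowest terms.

Row minima are 1 and 1, so Row's maximin is 1; column maxima are 16 and 17, so Column's minimax is 16. These differ, so the equilibrium is in mixed strategies.
Let Column play A with probability q. Row is indifferent when q + 17(1−q) = 16q + (1−q), giving q = 16/31.

16/31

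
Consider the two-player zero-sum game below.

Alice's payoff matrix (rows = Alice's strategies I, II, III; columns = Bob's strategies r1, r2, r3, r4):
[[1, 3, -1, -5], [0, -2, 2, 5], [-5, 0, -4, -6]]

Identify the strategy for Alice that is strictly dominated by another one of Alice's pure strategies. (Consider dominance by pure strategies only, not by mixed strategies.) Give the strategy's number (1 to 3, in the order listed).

Compare III with I: 1 > -5, 3 > 0, -1 > -4, -5 > -6.
So I strictly dominates III for Alice; III is strictly dominated.

3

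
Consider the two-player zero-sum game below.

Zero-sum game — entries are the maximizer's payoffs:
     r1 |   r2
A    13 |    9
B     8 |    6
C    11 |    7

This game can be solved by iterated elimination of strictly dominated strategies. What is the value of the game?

Column r1 is strictly dominated by r2 for the minimizer (9<13, 6<8, 7<11); eliminate r1.
Row C is strictly dominated by row A (9>7); eliminate C.
Row B is strictly dominated by row A (9>6); eliminate B.
Only (A, r2) remains, with payoff 9.

9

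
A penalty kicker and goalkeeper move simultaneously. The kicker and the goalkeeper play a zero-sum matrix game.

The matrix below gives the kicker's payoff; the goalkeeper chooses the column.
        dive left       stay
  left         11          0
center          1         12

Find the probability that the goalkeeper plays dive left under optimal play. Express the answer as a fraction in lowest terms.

Row minima are 0 and 1, so the kicker's maximin is 1; column maxima are 11 and 12, so the goalkeeper's minimax is 11. These differ, so the equilibrium is in mixed strategies.
Let the goalkeeper play dive left with probability q. The kicker is indifferent when 11q = q + 12(1−q), giving q = 6/11.

6/11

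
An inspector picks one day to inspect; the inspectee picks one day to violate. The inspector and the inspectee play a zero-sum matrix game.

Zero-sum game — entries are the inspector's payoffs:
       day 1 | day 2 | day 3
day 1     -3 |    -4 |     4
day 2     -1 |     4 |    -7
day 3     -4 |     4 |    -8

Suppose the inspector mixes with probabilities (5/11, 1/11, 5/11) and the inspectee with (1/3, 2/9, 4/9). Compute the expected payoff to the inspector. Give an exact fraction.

-208/99

Against (1/3, 2/9, 4/9), each row's expected payoff is day 1: -1/9; day 2: -23/9; day 3: -4.
Taking the (5/11, 1/11, 5/11)-weighted average: (5/11)·(-1/9) + (1/11)·(-23/9) + (5/11)·(-4) = -208/99.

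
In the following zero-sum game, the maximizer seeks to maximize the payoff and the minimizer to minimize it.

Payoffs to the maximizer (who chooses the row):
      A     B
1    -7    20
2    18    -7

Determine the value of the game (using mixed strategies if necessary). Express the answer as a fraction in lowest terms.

311/52

Row minima are -7 and -7, so the maximizer's maximin is -7; column maxima are 18 and 20, so the minimizer's minimax is 18. These differ, so the equilibrium is in mixed strategies.
Let the maximizer play 1 with probability p. The minimizer is indifferent when −7p + 18(1−p) = 20p − 7(1−p), giving p = 25/52.
Let the minimizer play A with probability q. The maximizer is indifferent when −7q + 20(1−q) = 18q − 7(1−q), giving q = 27/52.
The value is -7·(27/52) + (20)·(25/52) = 311/52.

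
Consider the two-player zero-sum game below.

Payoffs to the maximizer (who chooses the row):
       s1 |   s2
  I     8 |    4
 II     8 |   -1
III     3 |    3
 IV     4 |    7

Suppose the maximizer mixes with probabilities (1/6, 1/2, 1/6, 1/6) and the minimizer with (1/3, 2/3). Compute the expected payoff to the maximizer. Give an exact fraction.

61/18

Against (1/3, 2/3), each row's expected payoff is I: 16/3; II: 2; III: 3; IV: 6.
Taking the (1/6, 1/2, 1/6, 1/6)-weighted average: (1/6)·(16/3) + (1/2)·(2) + (1/6)·(3) + (1/6)·(6) = 61/18.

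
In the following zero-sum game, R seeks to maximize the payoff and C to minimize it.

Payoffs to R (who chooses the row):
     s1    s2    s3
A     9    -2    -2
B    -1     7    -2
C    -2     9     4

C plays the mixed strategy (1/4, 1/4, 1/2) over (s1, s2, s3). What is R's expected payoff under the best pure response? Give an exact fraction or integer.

15/4

A: (9)·(1/4) + (-2)·(1/4) + (-2)·(1/2) = 3/4.
B: (-1)·(1/4) + (7)·(1/4) + (-2)·(1/2) = 1/2.
C: (-2)·(1/4) + (9)·(1/4) + (4)·(1/2) = 15/4.
The best pure response is C with expected payoff 15/4.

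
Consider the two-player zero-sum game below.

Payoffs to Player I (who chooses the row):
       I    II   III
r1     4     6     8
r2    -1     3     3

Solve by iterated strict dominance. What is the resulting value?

Column II is strictly dominated by I for Player II (4<6, -1<3); eliminate II.
Column III is strictly dominated by I for Player II (4<8, -1<3); eliminate III.
Row r2 is strictly dominated by row r1 (4>-1); eliminate r2.
Only (r1, I) remains, with payoff 4.

4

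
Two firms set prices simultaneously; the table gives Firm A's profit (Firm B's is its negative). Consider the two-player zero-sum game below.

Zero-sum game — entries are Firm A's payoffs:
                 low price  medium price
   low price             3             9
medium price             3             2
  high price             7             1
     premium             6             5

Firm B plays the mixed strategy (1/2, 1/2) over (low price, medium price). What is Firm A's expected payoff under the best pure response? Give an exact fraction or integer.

6

low price: (3)·(1/2) + (9)·(1/2) = 6.
medium price: (3)·(1/2) + (2)·(1/2) = 5/2.
high price: (7)·(1/2) + (1)·(1/2) = 4.
premium: (6)·(1/2) + (5)·(1/2) = 11/2.
The best pure response is low price with expected payoff 6.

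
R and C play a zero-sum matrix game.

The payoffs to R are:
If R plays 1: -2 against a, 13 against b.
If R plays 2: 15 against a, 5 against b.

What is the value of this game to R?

Row minima are -2 and 5, so R's maximin is 5; column maxima are 15 and 13, so C's minimax is 13. These differ, so the equilibrium is in mixed strategies.
Let R play 1 with probability p. C is indifferent when −2p + 15(1−p) = 13p + 5(1−p), giving p = 2/5.
Let C play a with probability q. R is indifferent when −2q + 13(1−q) = 15q + 5(1−q), giving q = 8/25.
The value is -2·(8/25) + (13)·(17/25) = 41/5.

41/5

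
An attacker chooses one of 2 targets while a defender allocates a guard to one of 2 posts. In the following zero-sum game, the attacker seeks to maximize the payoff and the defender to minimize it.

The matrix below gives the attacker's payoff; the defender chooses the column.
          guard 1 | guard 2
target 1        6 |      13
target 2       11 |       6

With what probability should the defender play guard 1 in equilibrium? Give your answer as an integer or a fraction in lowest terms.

Row minima are 6 and 6, so the attacker's maximin is 6; column maxima are 11 and 13, so the defender's minimax is 11. These differ, so the equilibrium is in mixed strategies.
Let the defender play guard 1 with probability q. The attacker is indifferent when 6q + 13(1−q) = 11q + 6(1−q), giving q = 7/12.

7/12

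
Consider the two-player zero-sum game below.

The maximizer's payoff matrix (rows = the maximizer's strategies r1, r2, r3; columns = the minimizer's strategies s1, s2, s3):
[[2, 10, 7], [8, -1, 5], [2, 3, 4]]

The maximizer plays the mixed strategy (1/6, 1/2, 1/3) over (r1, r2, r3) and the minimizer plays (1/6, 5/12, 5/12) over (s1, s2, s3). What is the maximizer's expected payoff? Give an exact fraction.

Against (1/6, 5/12, 5/12), each row's expected payoff is r1: 89/12; r2: 3; r3: 13/4.
Taking the (1/6, 1/2, 1/3)-weighted average: (1/6)·(89/12) + (1/2)·(3) + (1/3)·(13/4) = 275/72.

275/72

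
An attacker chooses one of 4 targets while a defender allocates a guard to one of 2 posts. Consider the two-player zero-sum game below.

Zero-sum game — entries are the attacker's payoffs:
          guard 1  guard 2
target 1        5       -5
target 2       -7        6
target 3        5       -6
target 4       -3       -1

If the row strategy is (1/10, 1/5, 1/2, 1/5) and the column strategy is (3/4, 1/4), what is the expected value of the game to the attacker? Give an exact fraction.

1/8

Against (3/4, 1/4), each row's expected payoff is target 1: 5/2; target 2: -15/4; target 3: 9/4; target 4: -5/2.
Taking the (1/10, 1/5, 1/2, 1/5)-weighted average: (1/10)·(5/2) + (1/5)·(-15/4) + (1/2)·(9/4) + (1/5)·(-5/2) = 1/8.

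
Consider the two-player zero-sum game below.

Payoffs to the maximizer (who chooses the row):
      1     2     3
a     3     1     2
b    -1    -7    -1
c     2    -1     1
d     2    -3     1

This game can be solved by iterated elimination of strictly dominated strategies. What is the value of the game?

Column 1 is strictly dominated by 2 for the minimizer (1<3, -7<-1, -1<2, -3<2); eliminate 1.
Row b is strictly dominated by row a (1>-7, 2>-1); eliminate b.
Column 3 is strictly dominated by 2 for the minimizer (1<2, -1<1, -3<1); eliminate 3.
Row c is strictly dominated by row a (1>-1); eliminate c.
Row d is strictly dominated by row a (1>-3); eliminate d.
Only (a, 2) remains, with payoff 1.

1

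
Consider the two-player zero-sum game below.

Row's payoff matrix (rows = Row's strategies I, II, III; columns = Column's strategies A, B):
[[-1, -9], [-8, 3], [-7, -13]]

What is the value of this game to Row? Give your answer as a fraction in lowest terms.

-75/19

Row III is strictly dominated by row I, so Row never plays it.
The remaining 2×2 game on (I, II) × (A, B) has no saddle point. Let Row play I with probability p; indifference gives −p − 8(1−p) = −9p + 3(1−p), so p = 11/19.
Similarly Column's optimal q on A is 12/19, and the value is -1·(12/19) + (-9)·(7/19) = -75/19.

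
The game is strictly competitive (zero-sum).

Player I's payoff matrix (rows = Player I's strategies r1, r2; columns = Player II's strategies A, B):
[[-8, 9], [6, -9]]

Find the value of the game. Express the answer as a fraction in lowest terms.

Row minima are -8 and -9, so Player I's maximin is -8; column maxima are 6 and 9, so Player II's minimax is 6. These differ, so the equilibrium is in mixed strategies.
Let Player I play r1 with probability p. Player II is indifferent when −8p + 6(1−p) = 9p − 9(1−p), giving p = 15/32.
Let Player II play A with probability q. Player I is indifferent when −8q + 9(1−q) = 6q − 9(1−q), giving q = 9/16.
The value is -8·(9/16) + (9)·(7/16) = -9/16.

-9/16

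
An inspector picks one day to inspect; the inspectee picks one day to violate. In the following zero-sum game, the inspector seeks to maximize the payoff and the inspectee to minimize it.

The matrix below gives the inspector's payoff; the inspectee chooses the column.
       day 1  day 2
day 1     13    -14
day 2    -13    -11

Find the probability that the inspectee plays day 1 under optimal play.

Row minima are -14 and -13, so the inspector's maximin is -13; column maxima are 13 and -11, so the inspectee's minimax is -11. These differ, so the equilibrium is in mixed strategies.
Let the inspectee play day 1 with probability q. The inspector is indifferent when 13q − 14(1−q) = −13q − 11(1−q), giving q = 3/29.

3/29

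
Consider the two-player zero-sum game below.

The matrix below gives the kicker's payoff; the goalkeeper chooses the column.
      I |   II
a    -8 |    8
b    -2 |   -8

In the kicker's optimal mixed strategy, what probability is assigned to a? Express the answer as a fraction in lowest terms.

Row minima are -8 and -8, so the kicker's maximin is -8; column maxima are -2 and 8, so the goalkeeper's minimax is -2. These differ, so the equilibrium is in mixed strategies.
Let the kicker play a with probability p. The goalkeeper is indifferent when −8p − 2(1−p) = 8p − 8(1−p), giving p = 3/11.

3/11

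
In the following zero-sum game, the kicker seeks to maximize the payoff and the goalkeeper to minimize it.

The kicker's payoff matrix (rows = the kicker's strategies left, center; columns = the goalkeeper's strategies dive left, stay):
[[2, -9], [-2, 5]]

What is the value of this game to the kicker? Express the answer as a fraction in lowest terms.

-4/9

Row minima are -9 and -2, so the kicker's maximin is -2; column maxima are 2 and 5, so the goalkeeper's minimax is 2. These differ, so the equilibrium is in mixed strategies.
Let the kicker play left with probability p. The goalkeeper is indifferent when 2p − 2(1−p) = −9p + 5(1−p), giving p = 7/18.
Let the goalkeeper play dive left with probability q. The kicker is indifferent when 2q − 9(1−q) = −2q + 5(1−q), giving q = 7/9.
The value is 2·(7/9) + (-9)·(2/9) = -4/9.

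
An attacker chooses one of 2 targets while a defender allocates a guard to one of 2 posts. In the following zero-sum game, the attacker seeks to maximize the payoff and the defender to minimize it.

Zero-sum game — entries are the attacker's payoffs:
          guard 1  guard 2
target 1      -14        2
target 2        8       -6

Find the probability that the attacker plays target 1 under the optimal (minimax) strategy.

Row minima are -14 and -6, so the attacker's maximin is -6; column maxima are 8 and 2, so the defender's minimax is 2. These differ, so the equilibrium is in mixed strategies.
Let the attacker play target 1 with probability p. The defender is indifferent when −14p + 8(1−p) = 2p − 6(1−p), giving p = 7/15.

7/15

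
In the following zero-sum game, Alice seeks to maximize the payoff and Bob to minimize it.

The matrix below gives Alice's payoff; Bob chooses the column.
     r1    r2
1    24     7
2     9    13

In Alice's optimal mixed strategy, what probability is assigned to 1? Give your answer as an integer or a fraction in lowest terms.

Row minima are 7 and 9, so Alice's maximin is 9; column maxima are 24 and 13, so Bob's minimax is 13. These differ, so the equilibrium is in mixed strategies.
Let Alice play 1 with probability p. Bob is indifferent when 24p + 9(1−p) = 7p + 13(1−p), giving p = 4/21.

4/21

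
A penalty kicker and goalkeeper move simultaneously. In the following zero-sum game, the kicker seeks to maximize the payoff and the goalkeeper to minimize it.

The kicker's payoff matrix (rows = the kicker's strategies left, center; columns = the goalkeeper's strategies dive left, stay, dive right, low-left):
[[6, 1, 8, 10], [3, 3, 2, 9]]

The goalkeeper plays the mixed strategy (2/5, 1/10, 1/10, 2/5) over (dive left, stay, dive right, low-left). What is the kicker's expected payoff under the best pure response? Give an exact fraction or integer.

left: (6)·(2/5) + (1)·(1/10) + (8)·(1/10) + (10)·(2/5) = 73/10.
center: (3)·(2/5) + (3)·(1/10) + (2)·(1/10) + (9)·(2/5) = 53/10.
The best pure response is left with expected payoff 73/10.

73/10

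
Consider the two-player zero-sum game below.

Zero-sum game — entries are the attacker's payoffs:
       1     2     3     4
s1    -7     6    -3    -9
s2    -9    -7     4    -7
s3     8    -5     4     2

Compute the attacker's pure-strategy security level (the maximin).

The worst-case payoff for each row is s1: -9, s2: -9, s3: -5.
The best of these is -5.

-5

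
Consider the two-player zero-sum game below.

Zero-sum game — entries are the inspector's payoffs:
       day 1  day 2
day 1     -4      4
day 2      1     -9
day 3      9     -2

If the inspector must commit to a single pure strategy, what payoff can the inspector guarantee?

-2

The worst-case payoff for each row is day 1: -4, day 2: -9, day 3: -2.
The best of these is -2.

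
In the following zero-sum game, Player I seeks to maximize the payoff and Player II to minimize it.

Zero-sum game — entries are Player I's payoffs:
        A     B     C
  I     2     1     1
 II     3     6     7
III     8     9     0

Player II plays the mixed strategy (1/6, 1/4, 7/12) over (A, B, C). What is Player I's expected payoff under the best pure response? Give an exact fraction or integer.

73/12

I: (2)·(1/6) + (1)·(1/4) + (1)·(7/12) = 7/6.
II: (3)·(1/6) + (6)·(1/4) + (7)·(7/12) = 73/12.
III: (8)·(1/6) + (9)·(1/4) + (0)·(7/12) = 43/12.
The best pure response is II with expected payoff 73/12.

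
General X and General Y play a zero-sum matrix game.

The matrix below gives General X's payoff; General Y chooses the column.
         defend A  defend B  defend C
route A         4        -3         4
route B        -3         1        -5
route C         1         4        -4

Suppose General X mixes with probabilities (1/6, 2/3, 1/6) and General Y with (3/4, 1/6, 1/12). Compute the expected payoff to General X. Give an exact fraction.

Against (3/4, 1/6, 1/12), each row's expected payoff is route A: 17/6; route B: -5/2; route C: 13/12.
Taking the (1/6, 2/3, 1/6)-weighted average: (1/6)·(17/6) + (2/3)·(-5/2) + (1/6)·(13/12) = -73/72.

-73/72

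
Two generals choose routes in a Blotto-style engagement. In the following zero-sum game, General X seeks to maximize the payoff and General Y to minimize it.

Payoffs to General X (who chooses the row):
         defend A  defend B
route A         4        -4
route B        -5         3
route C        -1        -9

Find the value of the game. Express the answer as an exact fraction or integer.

Row route C is strictly dominated by row route A, so General X never plays it.
The remaining 2×2 game on (route A, route B) × (defend A, defend B) has no saddle point. Let General X play route A with probability p; indifference gives 4p − 5(1−p) = −4p + 3(1−p), so p = 1/2.
Similarly General Y's optimal q on defend A is 7/16, and the value is 4·(7/16) + (-4)·(9/16) = -1/2.

-1/2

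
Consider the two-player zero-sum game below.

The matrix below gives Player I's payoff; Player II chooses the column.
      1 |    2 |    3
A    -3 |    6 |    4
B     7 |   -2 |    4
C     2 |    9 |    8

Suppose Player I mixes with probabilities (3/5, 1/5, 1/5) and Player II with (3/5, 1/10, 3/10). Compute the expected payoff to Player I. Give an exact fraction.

Against (3/5, 1/10, 3/10), each row's expected payoff is A: 0; B: 26/5; C: 9/2.
Taking the (3/5, 1/5, 1/5)-weighted average: (3/5)·(0) + (1/5)·(26/5) + (1/5)·(9/2) = 97/50.

97/50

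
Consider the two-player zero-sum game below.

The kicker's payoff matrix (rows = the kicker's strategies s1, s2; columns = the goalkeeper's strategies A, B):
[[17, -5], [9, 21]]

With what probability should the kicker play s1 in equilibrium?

6/17

Row minima are -5 and 9, so the kicker's maximin is 9; column maxima are 17 and 21, so the goalkeeper's minimax is 17. These differ, so the equilibrium is in mixed strategies.
Let the kicker play s1 with probability p. The goalkeeper is indifferent when 17p + 9(1−p) = −5p + 21(1−p), giving p = 6/17.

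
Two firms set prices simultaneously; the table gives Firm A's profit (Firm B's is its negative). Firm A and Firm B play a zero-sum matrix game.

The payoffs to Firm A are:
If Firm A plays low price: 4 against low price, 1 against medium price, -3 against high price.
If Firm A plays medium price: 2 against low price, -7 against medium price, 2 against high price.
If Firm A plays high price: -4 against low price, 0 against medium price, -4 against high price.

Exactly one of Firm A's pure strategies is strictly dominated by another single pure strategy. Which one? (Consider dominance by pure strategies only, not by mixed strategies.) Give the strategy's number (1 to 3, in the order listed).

Compare high price with low price: 4 > -4, 1 > 0, -3 > -4.
So low price strictly dominates high price for Firm A; high price is strictly dominated.

3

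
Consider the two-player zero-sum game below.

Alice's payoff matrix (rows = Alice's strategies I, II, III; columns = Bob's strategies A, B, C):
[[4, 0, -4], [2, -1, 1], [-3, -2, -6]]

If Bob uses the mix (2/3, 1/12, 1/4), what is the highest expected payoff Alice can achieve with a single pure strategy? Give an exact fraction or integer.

I: (4)·(2/3) + (0)·(1/12) + (-4)·(1/4) = 5/3.
II: (2)·(2/3) + (-1)·(1/12) + (1)·(1/4) = 3/2.
III: (-3)·(2/3) + (-2)·(1/12) + (-6)·(1/4) = -11/3.
The best pure response is I with expected payoff 5/3.

5/3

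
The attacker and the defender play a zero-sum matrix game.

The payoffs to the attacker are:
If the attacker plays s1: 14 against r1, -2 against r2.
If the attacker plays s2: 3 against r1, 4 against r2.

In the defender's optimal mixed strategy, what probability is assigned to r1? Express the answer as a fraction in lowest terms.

6/17

Row minima are -2 and 3, so the attacker's maximin is 3; column maxima are 14 and 4, so the defender's minimax is 4. These differ, so the equilibrium is in mixed strategies.
Let the defender play r1 with probability q. The attacker is indifferent when 14q − 2(1−q) = 3q + 4(1−q), giving q = 6/17.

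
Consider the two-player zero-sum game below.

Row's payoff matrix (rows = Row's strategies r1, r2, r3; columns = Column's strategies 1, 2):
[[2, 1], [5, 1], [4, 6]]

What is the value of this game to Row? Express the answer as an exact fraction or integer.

Row r1 is strictly dominated by row r3, so Row never plays it.
The remaining 2×2 game on (r2, r3) × (1, 2) has no saddle point. Let Row play r2 with probability p; indifference gives 5p + 4(1−p) = p + 6(1−p), so p = 1/3.
Similarly Column's optimal q on 1 is 5/6, and the value is 5·(5/6) + (1)·(1/6) = 13/3.

13/3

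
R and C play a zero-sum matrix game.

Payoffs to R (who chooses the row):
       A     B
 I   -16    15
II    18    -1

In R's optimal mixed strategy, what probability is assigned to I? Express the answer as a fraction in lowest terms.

Row minima are -16 and -1, so R's maximin is -1; column maxima are 18 and 15, so C's minimax is 15. These differ, so the equilibrium is in mixed strategies.
Let R play I with probability p. C is indifferent when −16p + 18(1−p) = 15p − (1−p), giving p = 19/50.

19/50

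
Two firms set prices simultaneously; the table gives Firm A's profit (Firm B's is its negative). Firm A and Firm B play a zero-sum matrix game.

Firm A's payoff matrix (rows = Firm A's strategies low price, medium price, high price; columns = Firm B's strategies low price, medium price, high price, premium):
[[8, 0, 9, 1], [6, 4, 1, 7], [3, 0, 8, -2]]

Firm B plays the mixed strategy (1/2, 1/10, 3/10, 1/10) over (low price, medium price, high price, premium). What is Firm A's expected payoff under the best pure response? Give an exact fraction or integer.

low price: (8)·(1/2) + (0)·(1/10) + (9)·(3/10) + (1)·(1/10) = 34/5.
medium price: (6)·(1/2) + (4)·(1/10) + (1)·(3/10) + (7)·(1/10) = 22/5.
high price: (3)·(1/2) + (0)·(1/10) + (8)·(3/10) + (-2)·(1/10) = 37/10.
The best pure response is low price with expected payoff 34/5.

34/5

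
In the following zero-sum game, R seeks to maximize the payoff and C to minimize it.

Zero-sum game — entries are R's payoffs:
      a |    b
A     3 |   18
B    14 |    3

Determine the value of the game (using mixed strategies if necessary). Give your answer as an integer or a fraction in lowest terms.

Row minima are 3 and 3, so R's maximin is 3; column maxima are 14 and 18, so C's minimax is 14. These differ, so the equilibrium is in mixed strategies.
Let R play A with probability p. C is indifferent when 3p + 14(1−p) = 18p + 3(1−p), giving p = 11/26.
Let C play a with probability q. R is indifferent when 3q + 18(1−q) = 14q + 3(1−q), giving q = 15/26.
The value is 3·(15/26) + (18)·(11/26) = 243/26.

243/26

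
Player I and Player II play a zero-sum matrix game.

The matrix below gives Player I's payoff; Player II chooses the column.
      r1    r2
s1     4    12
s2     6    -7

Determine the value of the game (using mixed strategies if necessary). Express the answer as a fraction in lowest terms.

100/21

Row minima are 4 and -7, so Player I's maximin is 4; column maxima are 6 and 12, so Player II's minimax is 6. These differ, so the equilibrium is in mixed strategies.
Let Player I play s1 with probability p. Player II is indifferent when 4p + 6(1−p) = 12p − 7(1−p), giving p = 13/21.
Let Player II play r1 with probability q. Player I is indifferent when 4q + 12(1−q) = 6q − 7(1−q), giving q = 19/21.
The value is 4·(19/21) + (12)·(2/21) = 100/21.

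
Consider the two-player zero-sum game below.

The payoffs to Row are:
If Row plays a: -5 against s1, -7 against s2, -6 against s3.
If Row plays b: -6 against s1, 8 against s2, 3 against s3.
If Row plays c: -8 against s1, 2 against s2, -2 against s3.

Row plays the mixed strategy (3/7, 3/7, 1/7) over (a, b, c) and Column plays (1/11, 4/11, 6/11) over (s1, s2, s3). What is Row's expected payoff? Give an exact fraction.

Against (1/11, 4/11, 6/11), each row's expected payoff is a: -69/11; b: 4; c: -12/11.
Taking the (3/7, 3/7, 1/7)-weighted average: (3/7)·(-69/11) + (3/7)·(4) + (1/7)·(-12/11) = -87/77.

-87/77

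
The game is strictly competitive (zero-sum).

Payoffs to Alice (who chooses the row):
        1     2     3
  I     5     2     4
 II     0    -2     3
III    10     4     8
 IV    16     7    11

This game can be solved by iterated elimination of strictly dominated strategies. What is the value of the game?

Column 3 is strictly dominated by 2 for Bob (2<4, -2<3, 4<8, 7<11); eliminate 3.
Column 1 is strictly dominated by 2 for Bob (2<5, -2<0, 4<10, 7<16); eliminate 1.
Row II is strictly dominated by row I (2>-2); eliminate II.
Row III is strictly dominated by row IV (7>4); eliminate III.
Row I is strictly dominated by row IV (7>2); eliminate I.
Only (IV, 2) remains, with payoff 7.

7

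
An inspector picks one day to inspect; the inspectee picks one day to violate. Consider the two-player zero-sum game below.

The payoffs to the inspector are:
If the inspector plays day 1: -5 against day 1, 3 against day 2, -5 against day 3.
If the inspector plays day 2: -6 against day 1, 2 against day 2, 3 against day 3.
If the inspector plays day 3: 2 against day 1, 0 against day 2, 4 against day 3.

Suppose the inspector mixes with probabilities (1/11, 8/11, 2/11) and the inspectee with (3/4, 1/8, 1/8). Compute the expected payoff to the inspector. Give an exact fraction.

Against (3/4, 1/8, 1/8), each row's expected payoff is day 1: -4; day 2: -31/8; day 3: 2.
Taking the (1/11, 8/11, 2/11)-weighted average: (1/11)·(-4) + (8/11)·(-31/8) + (2/11)·(2) = -31/11.

-31/11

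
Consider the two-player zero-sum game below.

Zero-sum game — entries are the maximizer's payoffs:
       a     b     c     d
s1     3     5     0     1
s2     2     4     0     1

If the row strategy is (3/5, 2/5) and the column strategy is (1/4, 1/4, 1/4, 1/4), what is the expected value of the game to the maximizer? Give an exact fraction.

Against (1/4, 1/4, 1/4, 1/4), each row's expected payoff is s1: 9/4; s2: 7/4.
Taking the (3/5, 2/5)-weighted average: (3/5)·(9/4) + (2/5)·(7/4) = 41/20.

41/20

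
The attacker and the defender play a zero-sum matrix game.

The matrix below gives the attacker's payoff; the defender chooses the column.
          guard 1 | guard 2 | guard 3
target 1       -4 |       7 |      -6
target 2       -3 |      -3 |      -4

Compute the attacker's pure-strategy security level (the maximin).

-4

The worst-case payoff for each row is target 1: -6, target 2: -4.
The best of these is -4.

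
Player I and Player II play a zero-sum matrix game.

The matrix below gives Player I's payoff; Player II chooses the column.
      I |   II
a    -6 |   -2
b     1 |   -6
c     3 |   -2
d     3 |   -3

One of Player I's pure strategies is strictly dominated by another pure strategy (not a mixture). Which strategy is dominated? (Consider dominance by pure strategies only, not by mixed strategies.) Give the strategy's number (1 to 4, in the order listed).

Compare b with c: 3 > 1, -2 > -6.
So c strictly dominates b for Player I; b is strictly dominated.

2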